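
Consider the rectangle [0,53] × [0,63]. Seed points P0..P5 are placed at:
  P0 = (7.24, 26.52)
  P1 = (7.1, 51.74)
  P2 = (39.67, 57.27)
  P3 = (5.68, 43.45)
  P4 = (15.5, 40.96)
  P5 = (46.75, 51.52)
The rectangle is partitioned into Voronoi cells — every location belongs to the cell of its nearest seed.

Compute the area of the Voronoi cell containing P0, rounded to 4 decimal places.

1. box [0,53]×[0,63]: [(0, 0) (53, 0) (53, 63) (0, 63)]
2. ⊥bis P0·P1 via (7.17,39.13): [(0, 39.0902) (0, 0) (53, 0) (53, 39.3844)]  |A|=2079.5771
3. ⊥bis P0·P2 via (23.455,41.895): [(25.9778, 39.2344) (0, 39.0902) (0, 0) (53, 0) (53, 10.7358)]  |A|=1692.5028
4. ⊥bis P0·P3 via (6.46,34.985): [(28.115, 36.9804) (0, 34.3897) (0, 0) (53, 0) (53, 10.7358)]  |A|=1596.9949
5. ⊥bis P0·P4 via (11.37,33.74): [(8.8143, 35.2019) (0, 34.3897) (0, 0) (53, 0) (53, 9.9267)]  |A|=1303.7211
6. ⊥bis P0·P5 via (26.995,39.02): [(41.0947, 16.7368) (8.8143, 35.2019) (0, 34.3897) (0, 0) (51.685, 0)]  |A|=1233.6261
7. canonical 5-gon: [(41.0947, 16.7368) (8.8143, 35.2019) (0, 34.3897) (0, 0) (51.685, 0)]
8. shoelace: 1233.6261

Area of P0's cell: 1233.6261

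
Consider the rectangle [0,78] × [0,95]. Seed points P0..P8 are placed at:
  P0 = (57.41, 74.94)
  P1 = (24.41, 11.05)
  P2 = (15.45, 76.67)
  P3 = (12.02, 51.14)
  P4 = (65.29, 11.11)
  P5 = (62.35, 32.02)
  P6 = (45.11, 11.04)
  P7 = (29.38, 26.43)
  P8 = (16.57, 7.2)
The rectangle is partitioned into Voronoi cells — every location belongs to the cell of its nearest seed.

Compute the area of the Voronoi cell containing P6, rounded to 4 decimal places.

Area of P6's cell: 468.4123

1. box [0,78]×[0,95]: [(0, 0) (78, 0) (78, 95) (0, 95)]
2. ⊥bis P6·P0 via (51.26,42.99): [(0, 52.8569) (0, 0) (78, 0) (78, 37.8429)]  |A|=3537.2927
3. ⊥bis P6·P1 via (34.76,11.045): [(34.777, 46.1628) (34.7547, 0) (78, 0) (78, 37.8429)]  |A|=1816.0044
4. ⊥bis P6·P2 via (30.28,43.855): [(35.2045, 46.0805) (34.7768, 45.8872) (34.7547, 0) (78, 0) (78, 37.8429)]  |A|=1815.9455
5. ⊥bis P6·P3 via (28.565,31.09): [(44.551, 44.2814) (34.7722, 36.2121) (34.7547, 0) (78, 0) (78, 37.8429)]  |A|=1767.3707
6. ⊥bis P6·P4 via (55.2,11.075): [(55.0919, 42.2524) (44.551, 44.2814) (34.7722, 36.2121) (34.7547, 0) (55.2384, 0)]  |A|=853.0498
7. ⊥bis P6·P5 via (53.73,21.53): [(55.1678, 20.3485) (35.3164, 36.6611) (34.7722, 36.2121) (34.7547, 0) (55.2384, 0)]  |A|=586.7262
8. ⊥bis P6·P7 via (37.245,18.735): [(55.1678, 20.3485) (46.1077, 27.7935) (34.7625, 16.1976) (34.7547, 0) (55.2384, 0)]  |A|=468.4123
9. ⊥bis P6·P8 via (30.84,9.12): [(55.1678, 20.3485) (46.1077, 27.7935) (34.7625, 16.1976) (34.7547, 0) (55.2384, 0)]  |A|=468.4123
10. canonical 5-gon: [(55.1678, 20.3485) (46.1077, 27.7935) (34.7625, 16.1976) (34.7547, 0) (55.2384, 0)]
11. shoelace: 468.4123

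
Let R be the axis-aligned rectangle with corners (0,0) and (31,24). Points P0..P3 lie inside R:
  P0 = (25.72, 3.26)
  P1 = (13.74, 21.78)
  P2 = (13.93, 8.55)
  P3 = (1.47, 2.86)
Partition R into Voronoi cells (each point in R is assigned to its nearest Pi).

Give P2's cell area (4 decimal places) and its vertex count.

Area of P2's cell: 208.2561 (4 vertices)

1. box [0,31]×[0,24]: [(0, 0) (31, 0) (31, 24) (0, 24)]
2. ⊥bis P2·P0 via (19.825,5.905): [(0, 0) (17.1755, 0) (27.944, 24) (0, 24)]  |A|=541.4337
3. ⊥bis P2·P1 via (13.835,15.165): [(0, 14.9663) (0, 0) (17.1755, 0) (24.0456, 15.3116)]  |A|=311.4297
4. ⊥bis P2·P3 via (7.7,5.705): [(3.4481, 15.0158) (10.3053, 0) (17.1755, 0) (24.0456, 15.3116)]  |A|=208.2561
5. canonical 4-gon: [(3.4481, 15.0158) (10.3053, 0) (17.1755, 0) (24.0456, 15.3116)]
6. shoelace: 208.2561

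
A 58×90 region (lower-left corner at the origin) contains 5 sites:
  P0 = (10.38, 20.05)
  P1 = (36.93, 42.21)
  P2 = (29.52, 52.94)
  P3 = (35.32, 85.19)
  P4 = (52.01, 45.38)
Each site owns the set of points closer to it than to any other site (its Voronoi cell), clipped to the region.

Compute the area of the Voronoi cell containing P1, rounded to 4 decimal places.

1. box [0,58]×[0,90]: [(0, 0) (58, 0) (58, 90) (0, 90)]
2. ⊥bis P1·P0 via (23.655,31.13): [(0, 59.4712) (49.6377, 0) (58, 0) (58, 90) (0, 90)]  |A|=3743.9939
3. ⊥bis P1·P2 via (33.225,47.575): [(18.4471, 37.3696) (49.6377, 0) (58, 0) (58, 64.6843)]  |A|=1435.4729
4. ⊥bis P1·P3 via (36.125,63.7): [(57.7476, 64.51) (18.4471, 37.3696) (49.6377, 0) (58, 0) (58, 64.5194)]  |A|=1435.4521
5. ⊥bis P1·P4 via (44.47,43.795): [(42.3506, 53.877) (18.4471, 37.3696) (49.6377, 0) (53.6762, 0)]  |A|=812.8631
6. canonical 4-gon: [(42.3506, 53.877) (18.4471, 37.3696) (49.6377, 0) (53.6762, 0)]
7. shoelace: 812.8631

Area of P1's cell: 812.8631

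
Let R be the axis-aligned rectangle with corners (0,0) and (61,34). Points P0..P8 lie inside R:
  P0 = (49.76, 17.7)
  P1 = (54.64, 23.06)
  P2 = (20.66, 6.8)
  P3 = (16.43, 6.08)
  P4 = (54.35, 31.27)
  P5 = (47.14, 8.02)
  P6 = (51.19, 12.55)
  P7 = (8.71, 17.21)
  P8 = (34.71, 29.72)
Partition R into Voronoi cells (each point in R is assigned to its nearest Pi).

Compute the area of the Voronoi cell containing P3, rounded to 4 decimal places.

Area of P3's cell: 170.4161

1. box [0,61]×[0,34]: [(0, 0) (61, 0) (61, 34) (0, 34)]
2. ⊥bis P3·P0 via (33.095,11.89): [(0, 0) (37.2403, 0) (25.3867, 34) (0, 34)]  |A|=1064.6582
3. ⊥bis P3·P1 via (35.535,14.57): [(0, 0) (37.2403, 0) (25.3867, 34) (0, 34)]  |A|=1064.6582
4. ⊥bis P3·P2 via (18.545,6.44): [(0, 0) (19.6412, 0) (13.8539, 34) (0, 34)]  |A|=569.4168
5. ⊥bis P3·P4 via (35.39,18.675): [(0, 0) (19.6412, 0) (13.8539, 34) (0, 34)]  |A|=569.4168
6. ⊥bis P3·P5 via (31.785,7.05): [(0, 0) (19.6412, 0) (13.8539, 34) (0, 34)]  |A|=569.4168
7. ⊥bis P3·P6 via (33.81,9.315): [(0, 0) (19.6412, 0) (13.8539, 34) (0, 34)]  |A|=569.4168
8. ⊥bis P3·P7 via (12.57,11.645): [(0, 2.9262) (0, 0) (19.6412, 0) (17.1217, 14.8021)]  |A|=170.4161
9. ⊥bis P3·P8 via (25.57,17.9): [(0, 2.9262) (0, 0) (19.6412, 0) (17.1217, 14.8021)]  |A|=170.4161
10. canonical 4-gon: [(0, 2.9262) (0, 0) (19.6412, 0) (17.1217, 14.8021)]
11. shoelace: 170.4161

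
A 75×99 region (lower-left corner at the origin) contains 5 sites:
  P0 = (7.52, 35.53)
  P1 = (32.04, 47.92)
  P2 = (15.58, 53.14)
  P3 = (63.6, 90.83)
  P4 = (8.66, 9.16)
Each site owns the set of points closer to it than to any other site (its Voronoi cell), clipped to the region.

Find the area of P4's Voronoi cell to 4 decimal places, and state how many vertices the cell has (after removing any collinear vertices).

Area of P4's cell: 1106.9088 (4 vertices)

1. box [0,75]×[0,99]: [(0, 0) (75, 0) (75, 99) (0, 99)]
2. ⊥bis P4·P0 via (8.09,22.345): [(0, 21.9953) (0, 0) (75, 0) (75, 25.2376)]  |A|=1771.2317
3. ⊥bis P4·P1 via (20.35,28.54): [(29.1135, 23.2539) (0, 21.9953) (0, 0) (67.6644, 0)]  |A|=1106.9088
4. ⊥bis P4·P2 via (12.12,31.15): [(29.1135, 23.2539) (0, 21.9953) (0, 0) (67.6644, 0)]  |A|=1106.9088
5. ⊥bis P4·P3 via (36.13,49.995): [(29.1135, 23.2539) (0, 21.9953) (0, 0) (67.6644, 0)]  |A|=1106.9088
6. canonical 4-gon: [(29.1135, 23.2539) (0, 21.9953) (0, 0) (67.6644, 0)]
7. shoelace: 1106.9088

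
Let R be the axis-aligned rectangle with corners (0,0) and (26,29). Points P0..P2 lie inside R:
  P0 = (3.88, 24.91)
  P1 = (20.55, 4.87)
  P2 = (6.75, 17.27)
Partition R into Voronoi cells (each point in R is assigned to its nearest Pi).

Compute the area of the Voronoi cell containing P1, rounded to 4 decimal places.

Area of P1's cell: 276.6423

1. box [0,26]×[0,29]: [(0, 0) (26, 0) (26, 29) (0, 29)]
2. ⊥bis P1·P0 via (12.215,14.89): [(0, 4.7291) (0, 0) (26, 0) (26, 26.3569)]  |A|=404.1178
3. ⊥bis P1·P2 via (13.65,11.07): [(3.703, 0) (26, 0) (26, 24.8144)]  |A|=276.6423
4. canonical 3-gon: [(3.703, 0) (26, 0) (26, 24.8144)]
5. shoelace: 276.6423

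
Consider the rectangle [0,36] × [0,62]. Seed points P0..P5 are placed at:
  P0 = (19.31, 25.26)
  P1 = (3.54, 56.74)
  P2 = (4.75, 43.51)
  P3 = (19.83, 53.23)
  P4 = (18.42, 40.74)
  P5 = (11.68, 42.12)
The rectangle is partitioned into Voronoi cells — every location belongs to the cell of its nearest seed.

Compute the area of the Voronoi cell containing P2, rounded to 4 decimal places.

Area of P2's cell: 171.5117

1. box [0,36]×[0,62]: [(0, 0) (36, 0) (36, 62) (0, 62)]
2. ⊥bis P2·P0 via (12.03,34.385): [(0, 24.7874) (36, 53.5085) (36, 62) (0, 62)]  |A|=822.6751
3. ⊥bis P2·P1 via (4.145,50.125): [(0, 49.7459) (0, 24.7874) (35.3345, 52.9776)]  |A|=440.9493
4. ⊥bis P2·P3 via (12.29,48.37): [(10.7683, 50.7308) (0, 49.7459) (0, 24.7874) (18.1547, 39.2713)]  |A|=291.8939
5. ⊥bis P2·P4 via (11.585,42.125): [(12.7164, 47.7085) (10.7683, 50.7308) (0, 49.7459) (0, 24.7874) (9.6284, 32.469)]  |A|=237.4284
6. ⊥bis P2·P5 via (8.215,42.815): [(9.7847, 50.6408) (0, 49.7459) (0, 24.7874) (5.4752, 29.1555)]  |A|=171.5117
7. canonical 4-gon: [(9.7847, 50.6408) (0, 49.7459) (0, 24.7874) (5.4752, 29.1555)]
8. shoelace: 171.5117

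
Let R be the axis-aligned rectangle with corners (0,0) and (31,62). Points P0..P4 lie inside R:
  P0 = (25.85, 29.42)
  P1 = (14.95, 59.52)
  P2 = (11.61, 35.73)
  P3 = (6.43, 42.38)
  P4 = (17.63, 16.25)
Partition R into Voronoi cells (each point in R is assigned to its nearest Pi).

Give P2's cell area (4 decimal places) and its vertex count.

Area of P2's cell: 315.4375 (5 vertices)

1. box [0,31]×[0,62]: [(0, 0) (31, 0) (31, 62) (0, 62)]
2. ⊥bis P2·P0 via (18.73,32.575): [(0, 0) (4.2954, 0) (31, 60.2651) (31, 62) (0, 62)]  |A|=1117.3227
3. ⊥bis P2·P1 via (13.28,47.625): [(0, 49.4894) (0, 0) (4.2954, 0) (24.6891, 46.0232)]  |A|=709.7708
4. ⊥bis P2·P3 via (9.02,39.055): [(18.9924, 46.823) (0, 32.0289) (0, 0) (4.2954, 0) (24.6891, 46.0232)]  |A|=543.9616
5. ⊥bis P2·P4 via (14.62,25.99): [(18.9924, 46.823) (0, 32.0289) (0, 21.4719) (16.0012, 26.4168) (24.6891, 46.0232)]  |A|=315.4375
6. canonical 5-gon: [(18.9924, 46.823) (0, 32.0289) (0, 21.4719) (16.0012, 26.4168) (24.6891, 46.0232)]
7. shoelace: 315.4375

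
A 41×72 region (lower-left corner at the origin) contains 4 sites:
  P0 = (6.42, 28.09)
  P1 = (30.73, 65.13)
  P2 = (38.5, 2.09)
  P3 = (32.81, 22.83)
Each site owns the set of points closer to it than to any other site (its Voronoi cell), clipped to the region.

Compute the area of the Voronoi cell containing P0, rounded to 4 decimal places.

1. box [0,41]×[0,72]: [(0, 0) (41, 0) (41, 72) (0, 72)]
2. ⊥bis P0·P1 via (18.575,46.61): [(0, 58.8011) (0, 0) (41, 0) (41, 31.8921)]  |A|=1859.2101
3. ⊥bis P0·P2 via (22.46,15.09): [(37.7868, 34.0009) (0, 58.8011) (0, 0) (10.23, 0)]  |A|=1284.8674
4. ⊥bis P0·P3 via (19.615,25.46): [(15.9461, 7.0529) (23.2226, 43.5597) (0, 58.8011) (0, 0) (10.23, 0)]  |A|=984.2436
5. canonical 5-gon: [(15.9461, 7.0529) (23.2226, 43.5597) (0, 58.8011) (0, 0) (10.23, 0)]
6. shoelace: 984.2436

Area of P0's cell: 984.2436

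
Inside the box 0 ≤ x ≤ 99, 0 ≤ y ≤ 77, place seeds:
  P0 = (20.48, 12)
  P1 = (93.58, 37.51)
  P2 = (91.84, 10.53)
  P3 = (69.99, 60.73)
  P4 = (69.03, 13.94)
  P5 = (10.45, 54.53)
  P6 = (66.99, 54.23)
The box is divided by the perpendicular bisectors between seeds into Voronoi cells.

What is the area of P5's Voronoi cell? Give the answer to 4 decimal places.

1. box [0,99]×[0,77]: [(0, 0) (99, 0) (99, 77) (0, 77)]
2. ⊥bis P5·P0 via (15.465,33.265): [(0, 29.6178) (99, 52.9654) (99, 77) (0, 77)]  |A|=3535.1322
3. ⊥bis P5·P1 via (52.015,46.02): [(0, 29.6178) (51.1254, 41.6749) (58.3578, 77) (0, 77)]  |A|=2241.9635
4. ⊥bis P5·P2 via (51.145,32.53): [(0, 29.6178) (51.1254, 41.6749) (58.3578, 77) (0, 77)]  |A|=2241.9635
5. ⊥bis P5·P3 via (40.22,57.63): [(0, 29.6178) (42.103, 39.5471) (38.203, 77) (0, 77)]  |A|=1712.871
6. ⊥bis P5·P4 via (39.74,34.235): [(0, 29.6178) (42.103, 39.5471) (38.203, 77) (0, 77)]  |A|=1712.871
7. ⊥bis P5·P6 via (38.72,54.38): [(0, 29.6178) (38.637, 38.7297) (38.8091, 71.1789) (38.203, 77) (0, 77)]  |A|=1656.7064
8. canonical 5-gon: [(0, 29.6178) (38.637, 38.7297) (38.8091, 71.1789) (38.203, 77) (0, 77)]
9. shoelace: 1656.7064

Area of P5's cell: 1656.7064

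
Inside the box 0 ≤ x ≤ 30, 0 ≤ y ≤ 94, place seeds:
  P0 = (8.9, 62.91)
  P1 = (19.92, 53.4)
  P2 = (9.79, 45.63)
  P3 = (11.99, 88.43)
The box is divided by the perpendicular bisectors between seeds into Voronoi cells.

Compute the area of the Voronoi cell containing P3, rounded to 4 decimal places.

1. box [0,30]×[0,94]: [(0, 0) (30, 0) (30, 94) (0, 94)]
2. ⊥bis P3·P0 via (10.445,75.67): [(0, 76.9347) (30, 73.3023) (30, 94) (0, 94)]  |A|=566.4458
3. ⊥bis P3·P1 via (15.955,70.915): [(0, 76.9347) (27.72, 73.5783) (30, 74.0945) (30, 94) (0, 94)]  |A|=565.5426
4. ⊥bis P3·P2 via (10.89,67.03): [(0, 76.9347) (27.72, 73.5783) (30, 74.0945) (30, 94) (0, 94)]  |A|=565.5426
5. canonical 5-gon: [(0, 76.9347) (27.72, 73.5783) (30, 74.0945) (30, 94) (0, 94)]
6. shoelace: 565.5426

Area of P3's cell: 565.5426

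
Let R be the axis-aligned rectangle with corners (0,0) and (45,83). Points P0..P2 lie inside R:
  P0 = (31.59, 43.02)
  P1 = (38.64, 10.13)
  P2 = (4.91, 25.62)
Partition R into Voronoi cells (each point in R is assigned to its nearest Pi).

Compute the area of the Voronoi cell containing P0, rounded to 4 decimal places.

Area of P0's cell: 2125.5217

1. box [0,45]×[0,83]: [(0, 0) (45, 0) (45, 83) (0, 83)]
2. ⊥bis P0·P1 via (35.115,26.575): [(0, 19.0481) (45, 28.6939) (45, 83) (0, 83)]  |A|=2660.8066
3. ⊥bis P0·P2 via (18.25,34.32): [(0, 62.3033) (24.75, 24.3533) (45, 28.6939) (45, 83) (0, 83)]  |A|=2125.5217
4. canonical 5-gon: [(0, 62.3033) (24.75, 24.3533) (45, 28.6939) (45, 83) (0, 83)]
5. shoelace: 2125.5217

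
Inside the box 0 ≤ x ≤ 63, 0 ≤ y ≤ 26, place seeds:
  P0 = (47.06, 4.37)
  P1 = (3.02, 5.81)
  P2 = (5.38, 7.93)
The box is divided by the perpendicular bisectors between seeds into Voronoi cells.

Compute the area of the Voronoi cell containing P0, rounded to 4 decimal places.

1. box [0,63]×[0,26]: [(0, 0) (63, 0) (63, 26) (0, 26)]
2. ⊥bis P0·P1 via (25.04,5.09): [(24.8736, 0) (63, 0) (63, 26) (25.7237, 26)]  |A|=980.2354
3. ⊥bis P0·P2 via (26.22,6.15): [(25.6947, 0) (63, 0) (63, 26) (27.9154, 26)]  |A|=941.068
4. canonical 4-gon: [(25.6947, 0) (63, 0) (63, 26) (27.9154, 26)]
5. shoelace: 941.068

Area of P0's cell: 941.0680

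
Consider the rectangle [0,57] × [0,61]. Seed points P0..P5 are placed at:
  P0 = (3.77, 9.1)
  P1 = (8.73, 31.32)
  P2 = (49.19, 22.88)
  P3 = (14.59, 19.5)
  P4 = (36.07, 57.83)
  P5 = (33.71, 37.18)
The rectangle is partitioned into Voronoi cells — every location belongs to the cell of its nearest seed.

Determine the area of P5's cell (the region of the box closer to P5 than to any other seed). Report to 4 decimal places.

Area of P5's cell: 599.1186

1. box [0,57]×[0,61]: [(0, 0) (57, 0) (57, 61) (0, 61)]
2. ⊥bis P5·P0 via (18.74,23.14): [(0, 43.1213) (40.4424, 0) (57, 0) (57, 61) (0, 61)]  |A|=2605.0341
3. ⊥bis P5·P1 via (21.22,34.25): [(25.5228, 15.9079) (40.4424, 0) (57, 0) (57, 61) (14.9448, 61)]  |A|=2039.9309
4. ⊥bis P5·P2 via (41.45,30.03): [(25.5228, 15.9079) (26.9745, 14.36) (57, 46.8631) (57, 61) (14.9448, 61)]  |A|=1217.503
5. ⊥bis P5·P3 via (24.15,28.34): [(22.0817, 30.5768) (32.0233, 19.8254) (57, 46.8631) (57, 61) (14.9448, 61)]  |A|=1155.2109
6. ⊥bis P5·P4 via (34.89,47.505): [(17.6483, 49.4755) (22.0817, 30.5768) (32.0233, 19.8254) (55.425, 45.1581)]  |A|=599.1186
7. canonical 4-gon: [(17.6483, 49.4755) (22.0817, 30.5768) (32.0233, 19.8254) (55.425, 45.1581)]
8. shoelace: 599.1186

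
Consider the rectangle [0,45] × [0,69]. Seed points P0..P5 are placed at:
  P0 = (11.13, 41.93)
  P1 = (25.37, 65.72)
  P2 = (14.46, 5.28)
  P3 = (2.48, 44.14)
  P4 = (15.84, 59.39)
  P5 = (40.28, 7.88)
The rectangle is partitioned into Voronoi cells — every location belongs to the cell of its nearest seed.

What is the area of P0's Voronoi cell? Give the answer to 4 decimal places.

1. box [0,45]×[0,69]: [(0, 0) (45, 0) (45, 69) (0, 69)]
2. ⊥bis P0·P1 via (18.25,53.825): [(0, 64.7489) (0, 0) (45, 0) (45, 37.8132)]  |A|=2307.6483
3. ⊥bis P0·P2 via (12.795,23.605): [(0, 64.7489) (0, 22.4425) (45, 26.5311) (45, 37.8132)]  |A|=1205.7427
4. ⊥bis P0·P3 via (6.805,43.035): [(10.7142, 58.3357) (1.5805, 22.5861) (45, 26.5311) (45, 37.8132)]  |A|=951.5079
5. ⊥bis P0·P4 via (13.485,50.66): [(31.7848, 45.7234) (9.0582, 51.8542) (1.5805, 22.5861) (45, 26.5311) (45, 37.8132)]  |A|=872.78
6. ⊥bis P0·P5 via (25.705,24.905): [(42.5183, 39.2987) (31.7848, 45.7234) (9.0582, 51.8542) (1.5805, 22.5861) (25.539, 24.7629)]  |A|=732.3513
7. canonical 5-gon: [(42.5183, 39.2987) (31.7848, 45.7234) (9.0582, 51.8542) (1.5805, 22.5861) (25.539, 24.7629)]
8. shoelace: 732.3513

Area of P0's cell: 732.3513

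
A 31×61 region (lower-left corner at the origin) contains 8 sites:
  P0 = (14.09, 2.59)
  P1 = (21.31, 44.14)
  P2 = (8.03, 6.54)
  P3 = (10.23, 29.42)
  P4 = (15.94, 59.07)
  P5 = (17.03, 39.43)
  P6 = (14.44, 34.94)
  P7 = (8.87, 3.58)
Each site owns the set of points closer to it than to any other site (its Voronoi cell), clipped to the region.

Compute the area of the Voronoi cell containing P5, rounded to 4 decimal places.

1. box [0,31]×[0,61]: [(0, 0) (31, 0) (31, 61) (0, 61)]
2. ⊥bis P5·P0 via (15.56,21.01): [(0, 22.2518) (31, 19.7778) (31, 61) (0, 61)]  |A|=1239.5416
3. ⊥bis P5·P1 via (19.17,41.785): [(0, 59.2049) (0, 22.2518) (31, 19.7778) (31, 31.035)]  |A|=747.2599
4. ⊥bis P5·P2 via (12.53,22.985): [(0, 59.2049) (0, 26.4137) (21.4716, 20.5382) (31, 19.7778) (31, 31.035)]  |A|=702.5781
5. ⊥bis P5·P3 via (13.63,34.425): [(0, 59.2049) (0, 43.6841) (31, 22.6252) (31, 31.035)]  |A|=370.9236
6. ⊥bis P5·P4 via (16.485,49.25): [(11.2733, 48.9608) (0, 48.3351) (0, 43.6841) (31, 22.6252) (31, 31.035)]  |A|=309.6544
7. ⊥bis P5·P6 via (15.735,37.185): [(11.2733, 48.9608) (0, 48.3351) (0, 46.2615) (31, 28.3796) (31, 31.035)]  |A|=180.5119
8. ⊥bis P5·P7 via (12.95,21.505): [(11.2733, 48.9608) (0, 48.3351) (0, 46.2615) (31, 28.3796) (31, 31.035)]  |A|=180.5119
9. canonical 5-gon: [(11.2733, 48.9608) (0, 48.3351) (0, 46.2615) (31, 28.3796) (31, 31.035)]
10. shoelace: 180.5119

Area of P5's cell: 180.5119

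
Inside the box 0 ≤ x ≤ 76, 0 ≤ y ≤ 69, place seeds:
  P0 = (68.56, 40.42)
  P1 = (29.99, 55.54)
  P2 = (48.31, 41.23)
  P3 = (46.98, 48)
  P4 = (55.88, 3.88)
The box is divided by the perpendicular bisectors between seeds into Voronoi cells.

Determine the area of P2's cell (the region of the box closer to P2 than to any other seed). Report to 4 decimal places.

Area of P2's cell: 799.5957

1. box [0,76]×[0,69]: [(0, 0) (76, 0) (76, 69) (0, 69)]
2. ⊥bis P2·P0 via (58.435,40.825): [(0, 0) (56.802, 0) (59.562, 69) (0, 69)]  |A|=4014.558
3. ⊥bis P2·P1 via (39.15,48.385): [(1.3558, 0) (56.802, 0) (59.562, 69) (55.2527, 69)]  |A|=2061.5655
4. ⊥bis P2·P3 via (47.645,44.615): [(34.1315, 41.9602) (1.3558, 0) (56.802, 0) (58.6733, 46.7816)]  |A|=1732.8063
5. ⊥bis P2·P4 via (52.095,22.555): [(34.1315, 41.9602) (12.744, 14.5794) (57.75, 23.7011) (58.6733, 46.7816)]  |A|=799.5957
6. canonical 4-gon: [(34.1315, 41.9602) (12.744, 14.5794) (57.75, 23.7011) (58.6733, 46.7816)]
7. shoelace: 799.5957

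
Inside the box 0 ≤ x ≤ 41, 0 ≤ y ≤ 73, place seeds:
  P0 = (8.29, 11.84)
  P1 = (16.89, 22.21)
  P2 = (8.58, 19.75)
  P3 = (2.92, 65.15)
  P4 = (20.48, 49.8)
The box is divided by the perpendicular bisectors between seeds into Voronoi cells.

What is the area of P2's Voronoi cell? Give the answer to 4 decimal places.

Area of P2's cell: 250.8999

1. box [0,41]×[0,73]: [(0, 0) (41, 0) (41, 73) (0, 73)]
2. ⊥bis P2·P0 via (8.435,15.795): [(0, 16.1042) (41, 14.6011) (41, 73) (0, 73)]  |A|=2363.5406
3. ⊥bis P2·P1 via (12.735,20.98): [(0, 63.9995) (0, 16.1042) (14.3339, 15.5787)]  |A|=343.2633
4. ⊥bis P2·P3 via (5.75,42.45): [(6.3569, 42.5257) (0, 41.7331) (0, 16.1042) (14.3339, 15.5787)]  |A|=272.4914
5. ⊥bis P2·P4 via (14.53,34.775): [(7.8706, 37.4122) (0, 40.529) (0, 16.1042) (14.3339, 15.5787)]  |A|=250.8999
6. canonical 4-gon: [(7.8706, 37.4122) (0, 40.529) (0, 16.1042) (14.3339, 15.5787)]
7. shoelace: 250.8999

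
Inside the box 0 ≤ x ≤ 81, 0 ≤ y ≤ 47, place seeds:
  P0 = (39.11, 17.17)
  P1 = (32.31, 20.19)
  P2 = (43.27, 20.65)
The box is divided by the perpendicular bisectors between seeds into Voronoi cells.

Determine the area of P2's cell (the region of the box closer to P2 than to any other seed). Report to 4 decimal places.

Area of P2's cell: 1824.7804

1. box [0,81]×[0,47]: [(0, 0) (81, 0) (81, 47) (0, 47)]
2. ⊥bis P2·P0 via (41.19,18.91): [(57.0089, 0) (81, 0) (81, 47) (17.6916, 47)]  |A|=2051.5364
3. ⊥bis P2·P1 via (37.79,20.42): [(37.6771, 23.1093) (57.0089, 0) (81, 0) (81, 47) (36.6744, 47)]  |A|=1824.7804
4. canonical 5-gon: [(37.6771, 23.1093) (57.0089, 0) (81, 0) (81, 47) (36.6744, 47)]
5. shoelace: 1824.7804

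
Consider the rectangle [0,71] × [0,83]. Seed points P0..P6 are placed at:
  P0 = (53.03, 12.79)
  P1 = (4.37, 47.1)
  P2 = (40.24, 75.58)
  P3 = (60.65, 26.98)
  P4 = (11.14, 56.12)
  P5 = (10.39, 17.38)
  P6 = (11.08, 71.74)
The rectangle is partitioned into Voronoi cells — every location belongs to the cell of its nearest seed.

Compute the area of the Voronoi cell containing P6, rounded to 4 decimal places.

1. box [0,71]×[0,83]: [(0, 0) (71, 0) (71, 83) (0, 83)]
2. ⊥bis P6·P0 via (32.055,42.265): [(0, 19.454) (71, 69.979) (71, 83) (0, 83)]  |A|=2718.1263
3. ⊥bis P6·P1 via (7.725,59.42): [(0, 61.5237) (42.7563, 49.8802) (71, 69.979) (71, 83) (0, 83)]  |A|=1818.7554
4. ⊥bis P6·P2 via (25.66,73.66): [(0, 61.5237) (28.2721, 53.8246) (24.43, 83) (0, 83)]  |A|=659.9682
5. ⊥bis P6·P3 via (35.865,49.36): [(0, 61.5237) (28.2721, 53.8246) (24.43, 83) (0, 83)]  |A|=659.9682
6. ⊥bis P6·P4 via (11.11,63.93): [(0, 63.8873) (26.9333, 63.9908) (24.43, 83) (0, 83)]  |A|=489.5818
7. ⊥bis P6·P5 via (10.735,44.56): [(0, 63.8873) (26.9333, 63.9908) (24.43, 83) (0, 83)]  |A|=489.5818
8. canonical 4-gon: [(0, 63.8873) (26.9333, 63.9908) (24.43, 83) (0, 83)]
9. shoelace: 489.5818

Area of P6's cell: 489.5818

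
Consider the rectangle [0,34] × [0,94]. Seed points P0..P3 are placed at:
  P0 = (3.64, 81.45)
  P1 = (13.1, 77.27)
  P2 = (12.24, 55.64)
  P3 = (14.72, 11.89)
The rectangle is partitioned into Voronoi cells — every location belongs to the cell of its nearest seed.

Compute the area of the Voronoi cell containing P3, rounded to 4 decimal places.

1. box [0,34]×[0,94]: [(0, 0) (34, 0) (34, 94) (0, 94)]
2. ⊥bis P3·P0 via (9.18,46.67): [(0, 45.2077) (0, 0) (34, 0) (34, 50.6235)]  |A|=1629.1312
3. ⊥bis P3·P1 via (13.91,44.58): [(0, 44.2353) (0, 0) (34, 0) (34, 45.0778)]  |A|=1518.3232
4. ⊥bis P3·P2 via (13.48,33.765): [(0, 33.0009) (0, 0) (34, 0) (34, 34.9282)]  |A|=1154.7941
5. canonical 4-gon: [(0, 33.0009) (0, 0) (34, 0) (34, 34.9282)]
6. shoelace: 1154.7941

Area of P3's cell: 1154.7941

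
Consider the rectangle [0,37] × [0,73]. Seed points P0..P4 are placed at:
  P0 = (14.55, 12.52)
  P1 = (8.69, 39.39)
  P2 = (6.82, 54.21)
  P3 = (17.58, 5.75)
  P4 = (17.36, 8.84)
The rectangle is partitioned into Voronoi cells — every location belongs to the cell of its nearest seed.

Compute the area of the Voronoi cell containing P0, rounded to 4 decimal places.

1. box [0,37]×[0,73]: [(0, 0) (37, 0) (37, 73) (0, 73)]
2. ⊥bis P0·P1 via (11.62,25.955): [(0, 23.4208) (0, 0) (37, 0) (37, 31.4901)]  |A|=1015.8512
3. ⊥bis P0·P2 via (10.685,33.365): [(0, 23.4208) (0, 0) (37, 0) (37, 31.4901)]  |A|=1015.8512
4. ⊥bis P0·P3 via (16.065,9.135): [(0, 23.4208) (0, 1.9449) (37, 18.5047) (37, 31.4901)]  |A|=637.5331
5. ⊥bis P0·P4 via (15.955,10.68): [(0, 23.4208) (0, 1.9449) (10.9103, 6.828) (37, 26.7497) (37, 31.4901)]  |A|=529.979
6. canonical 5-gon: [(0, 23.4208) (0, 1.9449) (10.9103, 6.828) (37, 26.7497) (37, 31.4901)]
7. shoelace: 529.979

Area of P0's cell: 529.9790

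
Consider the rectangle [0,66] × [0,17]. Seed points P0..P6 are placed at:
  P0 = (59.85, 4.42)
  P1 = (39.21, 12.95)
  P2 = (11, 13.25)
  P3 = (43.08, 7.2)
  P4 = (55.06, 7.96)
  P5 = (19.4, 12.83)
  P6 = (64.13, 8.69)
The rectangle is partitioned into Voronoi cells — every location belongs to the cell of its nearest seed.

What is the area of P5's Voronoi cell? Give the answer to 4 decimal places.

1. box [0,66]×[0,17]: [(0, 0) (66, 0) (66, 17) (0, 17)]
2. ⊥bis P5·P0 via (39.625,8.625): [(0, 0) (37.8318, 0) (41.3663, 17) (0, 17)]  |A|=673.1832
3. ⊥bis P5·P1 via (29.305,12.89): [(0, 0) (29.3831, 0) (29.2801, 17) (0, 17)]  |A|=498.6371
4. ⊥bis P5·P2 via (15.2,13.04): [(14.548, 0) (29.3831, 0) (29.2801, 17) (15.398, 17)]  |A|=244.0961
5. ⊥bis P5·P3 via (31.24,10.015): [(14.548, 0) (28.8589, 0) (29.3701, 2.15) (29.2801, 17) (15.398, 17)]  |A|=243.5326
6. ⊥bis P5·P4 via (37.23,10.395): [(14.548, 0) (28.8589, 0) (29.3701, 2.15) (29.2801, 17) (15.398, 17)]  |A|=243.5326
7. ⊥bis P5·P6 via (41.765,10.76): [(14.548, 0) (28.8589, 0) (29.3701, 2.15) (29.2801, 17) (15.398, 17)]  |A|=243.5326
8. canonical 5-gon: [(14.548, 0) (28.8589, 0) (29.3701, 2.15) (29.2801, 17) (15.398, 17)]
9. shoelace: 243.5326

Area of P5's cell: 243.5326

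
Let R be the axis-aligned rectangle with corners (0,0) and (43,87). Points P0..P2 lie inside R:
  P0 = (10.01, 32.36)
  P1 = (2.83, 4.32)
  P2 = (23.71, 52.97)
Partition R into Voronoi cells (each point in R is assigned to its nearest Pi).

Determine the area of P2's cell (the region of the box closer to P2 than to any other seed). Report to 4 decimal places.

1. box [0,43]×[0,87]: [(0, 0) (43, 0) (43, 87) (0, 87)]
2. ⊥bis P2·P0 via (16.86,42.665): [(0, 53.8723) (43, 25.2891) (43, 87) (0, 87)]  |A|=2039.0311
3. ⊥bis P2·P1 via (13.27,28.645): [(0, 53.8723) (43, 25.2891) (43, 87) (0, 87)]  |A|=2039.0311
4. canonical 4-gon: [(0, 53.8723) (43, 25.2891) (43, 87) (0, 87)]
5. shoelace: 2039.0311

Area of P2's cell: 2039.0311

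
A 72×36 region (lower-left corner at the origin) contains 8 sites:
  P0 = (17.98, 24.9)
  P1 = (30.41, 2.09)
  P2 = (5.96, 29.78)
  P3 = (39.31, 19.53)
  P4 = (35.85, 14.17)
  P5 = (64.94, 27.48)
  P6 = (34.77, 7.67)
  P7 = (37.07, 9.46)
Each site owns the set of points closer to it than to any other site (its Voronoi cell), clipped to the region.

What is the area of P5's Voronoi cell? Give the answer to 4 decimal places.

1. box [0,72]×[0,36]: [(0, 0) (72, 0) (72, 36) (0, 36)]
2. ⊥bis P5·P0 via (41.46,26.19): [(42.8989, 0) (72, 0) (72, 36) (40.921, 36)]  |A|=1083.2414
3. ⊥bis P5·P1 via (47.675,14.785): [(41.6353, 22.9989) (58.5464, 0) (72, 0) (72, 36) (40.921, 36)]  |A|=903.3033
4. ⊥bis P5·P2 via (35.45,28.63): [(41.6353, 22.9989) (58.5464, 0) (72, 0) (72, 36) (40.921, 36)]  |A|=903.3033
5. ⊥bis P5·P3 via (52.125,23.505): [(59.4159, 0) (72, 0) (72, 36) (48.2493, 36)]  |A|=654.0279
6. ⊥bis P5·P4 via (50.395,20.825): [(58.3476, 3.4441) (59.9234, 0) (72, 0) (72, 36) (48.2493, 36)]  |A|=653.1539
7. ⊥bis P5·P6 via (49.855,17.575): [(57.6438, 5.7129) (61.395, 0) (72, 0) (72, 36) (48.2493, 36)]  |A|=648.3747
8. ⊥bis P5·P7 via (51.005,18.47): [(56.1596, 10.4978) (62.9472, 0) (72, 0) (72, 36) (48.2493, 36)]  |A|=635.4922
9. canonical 5-gon: [(56.1596, 10.4978) (62.9472, 0) (72, 0) (72, 36) (48.2493, 36)]
10. shoelace: 635.4922

Area of P5's cell: 635.4922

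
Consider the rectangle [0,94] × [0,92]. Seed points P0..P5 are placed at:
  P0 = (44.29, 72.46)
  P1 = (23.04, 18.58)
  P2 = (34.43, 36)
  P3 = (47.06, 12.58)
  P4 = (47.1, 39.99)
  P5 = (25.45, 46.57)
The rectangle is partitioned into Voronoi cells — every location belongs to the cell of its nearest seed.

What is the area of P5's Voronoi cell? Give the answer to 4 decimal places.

Area of P5's cell: 1304.0181

1. box [0,94]×[0,92]: [(0, 0) (94, 0) (94, 92) (0, 92)]
2. ⊥bis P5·P0 via (34.87,59.515): [(0, 84.8897) (0, 0) (94, 0) (94, 16.4864)]  |A|=4764.6786
3. ⊥bis P5·P1 via (24.245,32.575): [(78.2852, 27.922) (0, 84.8897) (0, 34.6625)]  |A|=1966.0209
4. ⊥bis P5·P2 via (29.94,41.285): [(20.1072, 32.9313) (43.7725, 53.0367) (0, 84.8897) (0, 34.6625)]  |A|=1321.9006
5. ⊥bis P5·P3 via (36.255,29.575): [(20.1072, 32.9313) (43.7725, 53.0367) (0, 84.8897) (0, 34.6625)]  |A|=1321.9006
6. ⊥bis P5·P4 via (36.275,43.28): [(20.1072, 32.9313) (37.6627, 47.846) (40.0611, 55.7374) (0, 84.8897) (0, 34.6625)]  |A|=1304.0181
7. canonical 5-gon: [(20.1072, 32.9313) (37.6627, 47.846) (40.0611, 55.7374) (0, 84.8897) (0, 34.6625)]
8. shoelace: 1304.0181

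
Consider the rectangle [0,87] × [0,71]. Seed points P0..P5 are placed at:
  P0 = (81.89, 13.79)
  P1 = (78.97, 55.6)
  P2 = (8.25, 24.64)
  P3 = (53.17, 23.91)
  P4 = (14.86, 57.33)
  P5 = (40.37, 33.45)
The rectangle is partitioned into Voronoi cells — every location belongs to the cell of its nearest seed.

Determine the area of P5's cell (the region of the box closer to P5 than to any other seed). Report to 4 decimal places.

Area of P5's cell: 1065.8996

1. box [0,87]×[0,71]: [(0, 0) (87, 0) (87, 71) (0, 71)]
2. ⊥bis P5·P0 via (61.13,23.62): [(0, 0) (49.9458, 0) (83.5647, 71) (0, 71)]  |A|=4739.6235
3. ⊥bis P5·P1 via (59.67,44.525): [(0, 0) (49.9458, 0) (65.8934, 33.6798) (44.4777, 71) (0, 71)]  |A|=4010.2553
4. ⊥bis P5·P2 via (24.31,29.045): [(32.2766, 0) (49.9458, 0) (65.8934, 33.6798) (44.4777, 71) (12.8024, 71)]  |A|=2409.951
5. ⊥bis P5·P3 via (46.77,28.68): [(30.4252, 6.7499) (59.1956, 45.3517) (44.4777, 71) (12.8024, 71)]  |A|=1670.5967
6. ⊥bis P5·P4 via (27.615,45.39): [(21.5917, 38.9556) (30.4252, 6.7499) (59.1956, 45.3517) (47.1801, 66.2906)]  |A|=1065.8996
7. canonical 4-gon: [(21.5917, 38.9556) (30.4252, 6.7499) (59.1956, 45.3517) (47.1801, 66.2906)]
8. shoelace: 1065.8996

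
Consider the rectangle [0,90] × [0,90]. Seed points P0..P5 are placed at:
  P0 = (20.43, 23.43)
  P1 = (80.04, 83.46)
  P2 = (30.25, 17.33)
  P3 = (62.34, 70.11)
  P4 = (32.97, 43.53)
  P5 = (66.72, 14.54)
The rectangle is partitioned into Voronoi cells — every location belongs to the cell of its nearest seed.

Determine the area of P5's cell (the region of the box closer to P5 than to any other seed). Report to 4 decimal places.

Area of P5's cell: 1691.3720

1. box [0,90]×[0,90]: [(0, 0) (90, 0) (90, 90) (0, 90)]
2. ⊥bis P5·P0 via (43.575,18.985): [(39.9289, 0) (90, 0) (90, 90) (57.2134, 90)]  |A|=3728.5935
3. ⊥bis P5·P1 via (73.38,49): [(50.1998, 53.48) (39.9289, 0) (90, 0) (90, 45.7879)]  |A|=2250.0846
4. ⊥bis P5·P2 via (48.485,15.935): [(51.3404, 53.2595) (47.266, 0) (90, 0) (90, 45.7879)]  |A|=2023.0694
5. ⊥bis P5·P3 via (64.53,42.325): [(50.4188, 41.2128) (47.266, 0) (90, 0) (90, 44.3325)]  |A|=1757.9619
6. ⊥bis P5·P4 via (49.845,29.035): [(61.0232, 42.0486) (49.4522, 28.5777) (47.266, 0) (90, 0) (90, 44.3325)]  |A|=1691.372
7. canonical 5-gon: [(61.0232, 42.0486) (49.4522, 28.5777) (47.266, 0) (90, 0) (90, 44.3325)]
8. shoelace: 1691.372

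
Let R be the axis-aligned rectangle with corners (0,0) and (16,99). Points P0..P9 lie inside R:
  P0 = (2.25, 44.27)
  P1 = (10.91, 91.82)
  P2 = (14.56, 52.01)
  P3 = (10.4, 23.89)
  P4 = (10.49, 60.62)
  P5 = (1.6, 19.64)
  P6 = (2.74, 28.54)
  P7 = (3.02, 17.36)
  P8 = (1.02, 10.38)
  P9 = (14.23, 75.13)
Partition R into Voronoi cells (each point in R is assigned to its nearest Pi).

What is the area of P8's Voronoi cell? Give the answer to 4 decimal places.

1. box [0,16]×[0,99]: [(0, 0) (16, 0) (16, 99) (0, 99)]
2. ⊥bis P8·P0 via (1.635,27.325): [(0, 27.3843) (0, 0) (16, 0) (16, 26.8036)]  |A|=433.5038
3. ⊥bis P8·P1 via (5.965,51.1): [(0, 27.3843) (0, 0) (16, 0) (16, 26.8036)]  |A|=433.5038
4. ⊥bis P8·P2 via (7.79,31.195): [(0, 27.3843) (0, 0) (16, 0) (16, 26.8036)]  |A|=433.5038
5. ⊥bis P8·P3 via (5.71,17.135): [(0, 21.0995) (0, 0) (16, 0) (16, 9.9906)]  |A|=248.7208
6. ⊥bis P8·P4 via (5.755,35.5): [(0, 21.0995) (0, 0) (16, 0) (16, 9.9906)]  |A|=248.7208
7. ⊥bis P8·P5 via (1.31,15.01): [(9.5104, 14.4964) (0, 15.0921) (0, 0) (16, 0) (16, 9.9906)]  |A|=220.1544
8. ⊥bis P8·P6 via (1.88,19.46): [(9.5104, 14.4964) (0, 15.0921) (0, 0) (16, 0) (16, 9.9906)]  |A|=220.1544
9. ⊥bis P8·P7 via (2.02,13.87): [(0, 14.4488) (0, 0) (16, 0) (16, 9.8643)]  |A|=194.5045
10. ⊥bis P8·P9 via (7.625,42.755): [(0, 14.4488) (0, 0) (16, 0) (16, 9.8643)]  |A|=194.5045
11. canonical 4-gon: [(0, 14.4488) (0, 0) (16, 0) (16, 9.8643)]
12. shoelace: 194.5045

Area of P8's cell: 194.5045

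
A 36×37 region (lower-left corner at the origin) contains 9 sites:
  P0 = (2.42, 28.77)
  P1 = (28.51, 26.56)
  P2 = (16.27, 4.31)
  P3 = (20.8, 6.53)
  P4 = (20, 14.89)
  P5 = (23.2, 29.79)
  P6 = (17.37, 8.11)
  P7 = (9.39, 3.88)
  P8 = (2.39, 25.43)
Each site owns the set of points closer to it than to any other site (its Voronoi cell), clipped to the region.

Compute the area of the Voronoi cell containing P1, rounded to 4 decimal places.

1. box [0,36]×[0,37]: [(0, 0) (36, 0) (36, 37) (0, 37)]
2. ⊥bis P1·P0 via (15.465,27.665): [(13.1216, 0) (36, 0) (36, 37) (16.2557, 37)]  |A|=788.5195
3. ⊥bis P1·P2 via (22.39,15.435): [(14.7835, 19.6194) (36, 7.948) (36, 37) (16.2557, 37)]  |A|=479.7746
4. ⊥bis P1·P3 via (24.655,16.545): [(14.843, 20.3219) (36, 12.1781) (36, 37) (16.2557, 37)]  |A|=427.2279
5. ⊥bis P1·P4 via (24.255,20.725): [(15.4227, 27.1657) (35.9485, 12.1979) (36, 12.1781) (36, 37) (16.2557, 37)]  |A|=352.652
6. ⊥bis P1·P5 via (25.855,28.175): [(22.2241, 22.206) (35.9485, 12.1979) (36, 12.1781) (36, 37) (31.2231, 37)]  |A|=206.4285
7. ⊥bis P1·P6 via (22.94,17.335): [(22.2241, 22.206) (35.9485, 12.1979) (36, 12.1781) (36, 37) (31.2231, 37)]  |A|=206.4285
8. ⊥bis P1·P7 via (18.95,15.22): [(22.2241, 22.206) (35.9485, 12.1979) (36, 12.1781) (36, 37) (31.2231, 37)]  |A|=206.4285
9. ⊥bis P1·P8 via (15.45,25.995): [(22.2241, 22.206) (35.9485, 12.1979) (36, 12.1781) (36, 37) (31.2231, 37)]  |A|=206.4285
10. canonical 5-gon: [(22.2241, 22.206) (35.9485, 12.1979) (36, 12.1781) (36, 37) (31.2231, 37)]
11. shoelace: 206.4285

Area of P1's cell: 206.4285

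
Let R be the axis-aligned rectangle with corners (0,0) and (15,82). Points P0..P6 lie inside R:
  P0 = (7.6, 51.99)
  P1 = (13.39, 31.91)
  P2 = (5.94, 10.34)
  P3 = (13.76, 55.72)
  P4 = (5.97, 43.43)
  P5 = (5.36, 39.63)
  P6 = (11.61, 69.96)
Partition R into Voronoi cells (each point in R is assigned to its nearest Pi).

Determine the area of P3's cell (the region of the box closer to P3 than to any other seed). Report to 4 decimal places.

Area of P3's cell: 75.2374

1. box [0,15]×[0,82]: [(0, 0) (15, 0) (15, 82) (0, 82)]
2. ⊥bis P3·P0 via (10.68,53.855): [(0, 71.4927) (15, 46.7206) (15, 82) (0, 82)]  |A|=343.3997
3. ⊥bis P3·P1 via (13.575,43.815): [(0, 71.4927) (15, 46.7206) (15, 82) (0, 82)]  |A|=343.3997
4. ⊥bis P3·P2 via (9.85,33.03): [(0, 71.4927) (15, 46.7206) (15, 82) (0, 82)]  |A|=343.3997
5. ⊥bis P3·P4 via (9.865,49.575): [(0, 71.4927) (15, 46.7206) (15, 82) (0, 82)]  |A|=343.3997
6. ⊥bis P3·P5 via (9.56,47.675): [(0, 71.4927) (15, 46.7206) (15, 82) (0, 82)]  |A|=343.3997
7. ⊥bis P3·P6 via (12.685,62.84): [(5.8631, 61.81) (15, 46.7206) (15, 63.1895)]  |A|=75.2374
8. canonical 3-gon: [(5.8631, 61.81) (15, 46.7206) (15, 63.1895)]
9. shoelace: 75.2374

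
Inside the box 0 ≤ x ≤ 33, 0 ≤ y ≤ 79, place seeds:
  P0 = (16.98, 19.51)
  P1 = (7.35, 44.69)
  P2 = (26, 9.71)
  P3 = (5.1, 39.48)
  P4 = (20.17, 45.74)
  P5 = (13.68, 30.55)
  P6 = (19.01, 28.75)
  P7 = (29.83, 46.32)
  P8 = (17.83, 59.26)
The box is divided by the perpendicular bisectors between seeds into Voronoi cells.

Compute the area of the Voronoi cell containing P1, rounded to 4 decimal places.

1. box [0,33]×[0,79]: [(0, 0) (33, 0) (33, 79) (0, 79)]
2. ⊥bis P1·P0 via (12.165,32.1): [(0, 27.4475) (33, 40.0683) (33, 79) (0, 79)]  |A|=1492.9891
3. ⊥bis P1·P2 via (16.675,27.2): [(0, 27.4475) (33, 40.0683) (33, 79) (0, 79)]  |A|=1492.9891
4. ⊥bis P1·P3 via (6.225,42.085): [(0, 44.7733) (21.2767, 35.5847) (33, 40.0683) (33, 79) (0, 79)]  |A|=1308.6711
5. ⊥bis P1·P4 via (13.76,45.215): [(0, 44.7733) (14.302, 38.5968) (10.9929, 79) (0, 79)]  |A|=466.8297
6. ⊥bis P1·P5 via (10.515,37.62): [(0, 44.7733) (13.4851, 38.9496) (14.2453, 39.2899) (10.9929, 79) (0, 79)]  |A|=466.5566
7. ⊥bis P1·P6 via (13.18,36.72): [(0, 44.7733) (13.4851, 38.9496) (14.2453, 39.2899) (10.9929, 79) (0, 79)]  |A|=466.5566
8. ⊥bis P1·P7 via (18.59,45.505): [(0, 44.7733) (13.4851, 38.9496) (14.2453, 39.2899) (10.9929, 79) (0, 79)]  |A|=466.5566
9. ⊥bis P1·P8 via (12.59,51.975): [(0, 61.0308) (0, 44.7733) (13.4851, 38.9496) (14.2453, 39.2899) (13.2449, 51.5039)]  |A|=196.4256
10. canonical 5-gon: [(0, 61.0308) (0, 44.7733) (13.4851, 38.9496) (14.2453, 39.2899) (13.2449, 51.5039)]
11. shoelace: 196.4256

Area of P1's cell: 196.4256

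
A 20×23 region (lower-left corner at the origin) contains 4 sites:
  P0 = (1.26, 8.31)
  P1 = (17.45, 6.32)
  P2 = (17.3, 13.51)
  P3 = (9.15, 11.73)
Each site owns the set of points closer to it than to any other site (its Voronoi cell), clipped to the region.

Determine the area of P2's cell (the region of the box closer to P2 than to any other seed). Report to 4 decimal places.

Area of P2's cell: 99.6775

1. box [0,20]×[0,23]: [(0, 0) (20, 0) (20, 23) (0, 23)]
2. ⊥bis P2·P0 via (9.28,10.91): [(12.8169, 0) (20, 0) (20, 23) (5.3605, 23)]  |A|=250.9593
3. ⊥bis P2·P1 via (17.375,9.915): [(9.6548, 9.7539) (20, 9.9698) (20, 23) (5.3605, 23)]  |A|=164.3578
4. ⊥bis P2·P3 via (13.225,12.62): [(13.8319, 9.8411) (20, 9.9698) (20, 23) (10.958, 23)]  |A|=99.6775
5. canonical 4-gon: [(13.8319, 9.8411) (20, 9.9698) (20, 23) (10.958, 23)]
6. shoelace: 99.6775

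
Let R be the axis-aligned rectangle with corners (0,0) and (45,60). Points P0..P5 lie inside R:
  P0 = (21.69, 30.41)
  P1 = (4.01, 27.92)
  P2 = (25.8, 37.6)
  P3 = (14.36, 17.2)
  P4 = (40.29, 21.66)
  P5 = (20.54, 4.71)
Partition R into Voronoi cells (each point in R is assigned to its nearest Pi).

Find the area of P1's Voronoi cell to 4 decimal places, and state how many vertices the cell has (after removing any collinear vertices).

Area of P1's cell: 395.3686 (5 vertices)

1. box [0,45]×[0,60]: [(0, 0) (45, 0) (45, 60) (0, 60)]
2. ⊥bis P1·P0 via (12.85,29.165): [(0, 0) (16.9575, 0) (8.5073, 60) (0, 60)]  |A|=763.9441
3. ⊥bis P1·P2 via (14.905,32.76): [(0, 0) (16.9575, 0) (11.1548, 41.2019) (2.8039, 60) (0, 60)]  |A|=710.3376
4. ⊥bis P1·P3 via (9.185,22.56): [(0, 13.692) (13.2302, 26.4656) (11.1548, 41.2019) (2.8039, 60) (0, 60)]  |A|=395.3686
5. ⊥bis P1·P4 via (22.15,24.79): [(0, 13.692) (13.2302, 26.4656) (11.1548, 41.2019) (2.8039, 60) (0, 60)]  |A|=395.3686
6. ⊥bis P1·P5 via (12.275,16.315): [(0, 13.692) (13.2302, 26.4656) (11.1548, 41.2019) (2.8039, 60) (0, 60)]  |A|=395.3686
7. canonical 5-gon: [(0, 13.692) (13.2302, 26.4656) (11.1548, 41.2019) (2.8039, 60) (0, 60)]
8. shoelace: 395.3686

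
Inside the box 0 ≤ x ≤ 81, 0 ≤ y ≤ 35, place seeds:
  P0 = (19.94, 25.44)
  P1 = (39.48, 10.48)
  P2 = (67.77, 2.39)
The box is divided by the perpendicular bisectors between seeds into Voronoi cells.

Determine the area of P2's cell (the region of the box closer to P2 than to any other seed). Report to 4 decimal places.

1. box [0,81]×[0,35]: [(0, 0) (81, 0) (81, 35) (0, 35)]
2. ⊥bis P2·P0 via (43.855,13.915): [(37.1492, 0) (81, 0) (81, 35) (54.0162, 35)]  |A|=1239.6067
3. ⊥bis P2·P1 via (53.625,6.435): [(51.7848, 0) (81, 0) (81, 35) (61.7936, 35)]  |A|=847.3772
4. canonical 4-gon: [(51.7848, 0) (81, 0) (81, 35) (61.7936, 35)]
5. shoelace: 847.3772

Area of P2's cell: 847.3772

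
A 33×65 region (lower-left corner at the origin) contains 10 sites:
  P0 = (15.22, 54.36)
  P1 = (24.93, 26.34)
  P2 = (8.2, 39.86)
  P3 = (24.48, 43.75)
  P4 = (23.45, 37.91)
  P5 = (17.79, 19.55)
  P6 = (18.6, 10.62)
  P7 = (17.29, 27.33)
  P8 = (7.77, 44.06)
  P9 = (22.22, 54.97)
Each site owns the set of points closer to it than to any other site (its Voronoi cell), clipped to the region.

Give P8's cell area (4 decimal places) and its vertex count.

Area of P8's cell: 156.8359 (4 vertices)

1. box [0,33]×[0,65]: [(0, 0) (33, 0) (33, 65) (0, 65)]
2. ⊥bis P8·P0 via (11.495,49.21): [(0, 57.5243) (0, 0) (33, 0) (33, 33.6554)]  |A|=1504.466
3. ⊥bis P8·P1 via (16.35,35.2): [(22.5558, 41.2097) (0, 57.5243) (0, 19.3667)]  |A|=430.3384
4. ⊥bis P8·P2 via (7.985,41.96): [(19.8404, 43.1738) (0, 57.5243) (0, 41.1425)]  |A|=162.5113
5. ⊥bis P8·P3 via (16.125,43.905): [(16.1043, 42.7913) (16.1608, 45.8352) (0, 57.5243) (0, 41.1425)]  |A|=156.8359
6. ⊥bis P8·P4 via (15.61,40.985): [(16.1043, 42.7913) (16.1608, 45.8352) (0, 57.5243) (0, 41.1425)]  |A|=156.8359
7. ⊥bis P8·P5 via (12.78,31.805): [(16.1043, 42.7913) (16.1608, 45.8352) (0, 57.5243) (0, 41.1425)]  |A|=156.8359
8. ⊥bis P8·P6 via (13.185,27.34): [(16.1043, 42.7913) (16.1608, 45.8352) (0, 57.5243) (0, 41.1425)]  |A|=156.8359
9. ⊥bis P8·P7 via (12.53,35.695): [(16.1043, 42.7913) (16.1608, 45.8352) (0, 57.5243) (0, 41.1425)]  |A|=156.8359
10. ⊥bis P8·P9 via (14.995,49.515): [(16.1043, 42.7913) (16.1608, 45.8352) (0, 57.5243) (0, 41.1425)]  |A|=156.8359
11. canonical 4-gon: [(16.1043, 42.7913) (16.1608, 45.8352) (0, 57.5243) (0, 41.1425)]
12. shoelace: 156.8359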